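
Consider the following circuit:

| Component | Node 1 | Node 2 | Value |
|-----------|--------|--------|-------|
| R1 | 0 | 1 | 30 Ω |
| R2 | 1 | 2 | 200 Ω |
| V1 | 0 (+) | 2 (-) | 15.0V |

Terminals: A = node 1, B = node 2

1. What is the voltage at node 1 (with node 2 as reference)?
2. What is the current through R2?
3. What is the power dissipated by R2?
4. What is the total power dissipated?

Nodal analysis, taking node 2 as the 0 V reference.
Source V1 fixes V_0 = 15 V.
KCL at each unknown node (sum of currents leaving = 0; resistances in Ω):
  Node 1: (V_1 - 15)/30 + (V_1 - 0)/200 = 0
Collecting terms: 0.03833 × V_1 = 0.5  =>  V_1 = 13.04 V
Part 1:
  Read off the nodal solution: V_1 = 13.04 V
Part 2:
  I_R2 = (V_1 - V_2)/R2 = (13.04 - 0)/200 = 0.06522 A
  Magnitude: I_R2 = 0.06522 A
Part 3:
  I_R2 = (V_1 - V_2)/R2 = (13.04 - 0)/200 = 0.06522 A
  P_R2 = I_R2² × R2 = (0.06522)² × 200 = 0.8507 W
Part 4:
  Power in each resistor, P = (ΔV)²/R:
    P_R1 = (15 - 13.04)²/30 = 0.1276 W
    P_R2 = (13.04 - 0)²/200 = 0.8507 W
  P_total = P_R1 + P_R2 = 0.9783 W

Final answers:
1. V_1 = 13.04 V
2. I_R2 = 0.06522 A
3. P_R2 = 0.8507 W
4. P_total = 0.9783 W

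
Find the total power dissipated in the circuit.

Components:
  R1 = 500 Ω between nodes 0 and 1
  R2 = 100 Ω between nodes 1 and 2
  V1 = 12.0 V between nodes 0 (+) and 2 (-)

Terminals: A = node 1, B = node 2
Nodal analysis, taking node 2 as the 0 V reference.
Source V1 fixes V_0 = 12 V.
KCL at each unknown node (sum of currents leaving = 0; resistances in Ω):
  Node 1: (V_1 - 12)/500 + (V_1 - 0)/100 = 0
Collecting terms: 0.012 × V_1 = 0.024  =>  V_1 = 2 V
Power in each resistor, P = (ΔV)²/R:
  P_R1 = (12 - 2)²/500 = 0.2 W
  P_R2 = (2 - 0)²/100 = 0.04 W
P_total = P_R1 + P_R2 = 0.24 W

Final answer: 0.24 W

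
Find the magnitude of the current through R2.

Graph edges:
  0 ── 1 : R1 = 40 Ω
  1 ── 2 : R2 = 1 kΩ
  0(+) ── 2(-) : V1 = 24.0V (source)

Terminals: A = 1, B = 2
Nodal analysis, taking node 2 as the 0 V reference.
Source V1 fixes V_0 = 24 V.
KCL at each unknown node (sum of currents leaving = 0; resistances in Ω):
  Node 1: (V_1 - 24)/40 + (V_1 - 0)/1000 = 0
Collecting terms: 0.026 × V_1 = 0.6  =>  V_1 = 23.08 V
I_R2 = (V_1 - V_2)/R2 = (23.08 - 0)/1000 = 0.02308 A
|I_R2| = 0.02308 A

Final answer: |I_R2| = 0.02308 A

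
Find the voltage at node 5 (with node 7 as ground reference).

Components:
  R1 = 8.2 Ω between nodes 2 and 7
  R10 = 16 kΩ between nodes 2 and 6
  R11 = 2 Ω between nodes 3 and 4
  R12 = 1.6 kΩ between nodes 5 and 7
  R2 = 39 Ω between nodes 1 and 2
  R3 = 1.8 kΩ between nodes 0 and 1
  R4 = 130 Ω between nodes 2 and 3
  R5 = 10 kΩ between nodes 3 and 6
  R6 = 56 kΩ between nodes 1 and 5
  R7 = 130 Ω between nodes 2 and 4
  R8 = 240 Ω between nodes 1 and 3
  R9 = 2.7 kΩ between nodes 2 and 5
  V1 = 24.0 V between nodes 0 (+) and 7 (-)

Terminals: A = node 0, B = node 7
Nodal analysis, taking node 7 as the 0 V reference.
Source V1 fixes V_0 = 24 V.
KCL at each unknown node (sum of currents leaving = 0; resistances in Ω):
  Node 1: (V_1 - V_2)/39 + (V_1 - 24)/1800 + (V_1 - V_5)/56000 + (V_1 - V_3)/240 = 0
  Node 2: (V_2 - 0)/8.2 + (V_2 - V_1)/39 + (V_2 - V_3)/130 + (V_2 - V_4)/130 + (V_2 - V_5)/2700 + (V_2 - V_6)/16000 = 0
  Node 3: (V_3 - V_2)/130 + (V_3 - V_6)/10000 + (V_3 - V_1)/240 + (V_3 - V_4)/2 = 0
  Node 4: (V_4 - V_2)/130 + (V_4 - V_3)/2 = 0
  Node 5: (V_5 - V_1)/56000 + (V_5 - V_2)/2700 + (V_5 - 0)/1600 = 0
  Node 6: (V_6 - V_3)/10000 + (V_6 - V_2)/16000 = 0
Collecting terms (coefficients in siemens):
  0.03038·V_1 - 0.02564·V_2 - 0.004167·V_3 - 0.00001786·V_5 = 0.01333
  0.1634·V_2 - 0.02564·V_1 - 0.007692·V_3 - 0.007692·V_4 - 0.0003704·V_5 - 0.0000625·V_6 = 0
  0.512·V_3 - 0.004167·V_1 - 0.007692·V_2 - 0.5·V_4 - 0.0001·V_6 = 0
  0.5077·V_4 - 0.007692·V_2 - 0.5·V_3 = 0
  0.001013·V_5 - 0.00001786·V_1 - 0.0003704·V_2 = 0
  0.0001625·V_6 - 0.0000625·V_2 - 0.0001·V_3 = 0
Solving these 6 simultaneous equations (Gaussian elimination) gives:
  V_1 = 0.5566 V, V_2 = 0.1065 V, V_3 = 0.2029 V, V_4 = 0.2014 V
  V_5 = 0.04876 V, V_6 = 0.1658 V
The requested potential is V_5 = 0.04876 V.

Final answer: V_5 = 0.04876 V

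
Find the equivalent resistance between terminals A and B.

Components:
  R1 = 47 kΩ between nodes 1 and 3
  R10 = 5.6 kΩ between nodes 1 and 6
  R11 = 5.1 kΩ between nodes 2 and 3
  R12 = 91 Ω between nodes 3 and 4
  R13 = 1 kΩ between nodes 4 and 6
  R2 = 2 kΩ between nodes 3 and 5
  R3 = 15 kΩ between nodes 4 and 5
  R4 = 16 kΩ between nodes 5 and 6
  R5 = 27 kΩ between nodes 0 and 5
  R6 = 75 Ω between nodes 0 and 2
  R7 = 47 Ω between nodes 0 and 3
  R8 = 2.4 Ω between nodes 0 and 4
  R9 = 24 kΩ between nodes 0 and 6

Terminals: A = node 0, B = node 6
The network is not a plain series/parallel combination. Inject a 1 A test current into terminal A (node 0) and return it from terminal B (node 6); then R_eq = V_A / (1 A).
Nodal analysis, taking node 6 as the 0 V reference.
Current source I_test pushes 1 A into node 0 and draws it out of node 6.
KCL at each unknown node (sum of currents leaving = 0; resistances in Ω):
  Node 0: (V_0 - V_5)/27000 + (V_0 - V_2)/75 + (V_0 - V_3)/47 + (V_0 - V_4)/2.4 + (V_0 - 0)/24000 - 1 = 0
  Node 1: (V_1 - V_3)/47000 + (V_1 - 0)/5600 = 0
  Node 2: (V_2 - V_0)/75 + (V_2 - V_3)/5100 = 0
  Node 3: (V_3 - V_0)/47 + (V_3 - V_1)/47000 + (V_3 - V_2)/5100 + (V_3 - V_5)/2000 + (V_3 - V_4)/91 = 0
  Node 4: (V_4 - V_0)/2.4 + (V_4 - V_3)/91 + (V_4 - V_5)/15000 + (V_4 - 0)/1000 = 0
  Node 5: (V_5 - V_0)/27000 + (V_5 - V_3)/2000 + (V_5 - V_4)/15000 + (V_5 - 0)/16000 = 0
Collecting terms (coefficients in siemens):
  0.4514·V_0 - 0.01333·V_2 - 0.02128·V_3 - 0.4167·V_4 - 0.00003704·V_5 = 1
  0.0001998·V_1 - 0.00002128·V_3 = 0
  0.01353·V_2 - 0.01333·V_0 - 0.0001961·V_3 = 0
  0.03298·V_3 - 0.02128·V_0 - 0.00002128·V_1 - 0.0001961·V_2 - 0.01099·V_4 - 0.0005·V_5 = 0
  0.4287·V_4 - 0.4167·V_0 - 0.01099·V_3 - 0.00006667·V_5 = 0
  0.0006662·V_5 - 0.00003704·V_0 - 0.0005·V_3 - 0.00006667·V_4 = 0
Solving these 6 simultaneous equations (Gaussian elimination) gives:
  V_0 = 897.1 V, V_1 = 95.24 V, V_2 = 897.1 V, V_3 = 894.6 V
  V_4 = 894.9 V, V_5 = 810.8 V
R_eq = V_0 / 1 A = 897.1 Ω

Final answer: 897.1 Ω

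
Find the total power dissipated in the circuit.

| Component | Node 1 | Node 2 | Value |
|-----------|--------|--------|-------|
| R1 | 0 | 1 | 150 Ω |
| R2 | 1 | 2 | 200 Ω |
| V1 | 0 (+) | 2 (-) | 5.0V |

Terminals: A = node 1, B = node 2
Nodal analysis, taking node 2 as the 0 V reference.
Source V1 fixes V_0 = 5 V.
KCL at each unknown node (sum of currents leaving = 0; resistances in Ω):
  Node 1: (V_1 - 5)/150 + (V_1 - 0)/200 = 0
Collecting terms: 0.01167 × V_1 = 0.03333  =>  V_1 = 2.857 V
Power in each resistor, P = (ΔV)²/R:
  P_R1 = (5 - 2.857)²/150 = 0.03061 W
  P_R2 = (2.857 - 0)²/200 = 0.04082 W
P_total = P_R1 + P_R2 = 0.07143 W

Final answer: 0.07143 W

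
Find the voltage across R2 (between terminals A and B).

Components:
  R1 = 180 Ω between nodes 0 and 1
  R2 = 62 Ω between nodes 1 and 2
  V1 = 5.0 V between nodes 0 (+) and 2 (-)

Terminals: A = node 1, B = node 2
R1 and R2 are in series across V1 (node 0 → node 1 → node 2), and the output A–B is taken across R2, so this is a voltage divider.
Series current: I = V1/(R1 + R2) = 5/(180 + 62) = 5/242 = 0.02066 A
V_R2 = I × R2 = V1 × R2/(R1 + R2) = 5 × 62/242 = 1.281 V

Final answer: 1.281 V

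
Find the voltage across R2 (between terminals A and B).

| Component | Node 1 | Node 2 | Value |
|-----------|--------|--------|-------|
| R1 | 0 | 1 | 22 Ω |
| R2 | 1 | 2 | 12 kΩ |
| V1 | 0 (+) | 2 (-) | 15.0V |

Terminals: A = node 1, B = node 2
R1 and R2 are in series across V1 (node 0 → node 1 → node 2), and the output A–B is taken across R2, so this is a voltage divider.
Series current: I = V1/(R1 + R2) = 15/(22 + 12000) = 15/12020 = 0.001248 A
V_R2 = I × R2 = V1 × R2/(R1 + R2) = 15 × 12000/12020 = 14.97 V

Final answer: 14.97 V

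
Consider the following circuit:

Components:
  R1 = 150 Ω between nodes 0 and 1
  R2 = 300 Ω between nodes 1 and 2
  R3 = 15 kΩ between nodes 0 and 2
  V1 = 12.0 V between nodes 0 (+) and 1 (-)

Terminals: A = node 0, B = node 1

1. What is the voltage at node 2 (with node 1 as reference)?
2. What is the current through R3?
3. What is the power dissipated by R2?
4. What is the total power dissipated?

Nodal analysis, taking node 1 as the 0 V reference.
Source V1 fixes V_0 = 12 V.
KCL at each unknown node (sum of currents leaving = 0; resistances in Ω):
  Node 2: (V_2 - 0)/300 + (V_2 - 12)/15000 = 0
Collecting terms: 0.0034 × V_2 = 0.0008  =>  V_2 = 0.2353 V
Part 1:
  Read off the nodal solution: V_2 = 0.2353 V
Part 2:
  I_R3 = (V_0 - V_2)/R3 = (12 - 0.2353)/15000 = 0.0007843 A
  Magnitude: I_R3 = 0.0007843 A
Part 3:
  I_R2 = (V_1 - V_2)/R2 = (0 - 0.2353)/300 = -0.0007843 A
  P_R2 = I_R2² × R2 = (-0.0007843)² × 300 = 0.0001845 W
Part 4:
  Power in each resistor, P = (ΔV)²/R:
    P_R1 = (12 - 0)²/150 = 0.96 W
    P_R2 = (0 - 0.2353)²/300 = 0.0001845 W
    P_R3 = (12 - 0.2353)²/15000 = 0.009227 W
  P_total = P_R1 + P_R2 + P_R3 = 0.9694 W

Final answers:
1. V_2 = 0.2353 V
2. I_R3 = 0.0007843 A
3. P_R2 = 0.0001845 W
4. P_total = 0.9694 W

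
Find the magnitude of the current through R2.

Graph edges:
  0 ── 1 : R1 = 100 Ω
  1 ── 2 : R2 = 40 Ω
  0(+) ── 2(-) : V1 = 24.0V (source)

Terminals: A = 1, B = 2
Nodal analysis, taking node 2 as the 0 V reference.
Source V1 fixes V_0 = 24 V.
KCL at each unknown node (sum of currents leaving = 0; resistances in Ω):
  Node 1: (V_1 - 24)/100 + (V_1 - 0)/40 = 0
Collecting terms: 0.035 × V_1 = 0.24  =>  V_1 = 6.857 V
I_R2 = (V_1 - V_2)/R2 = (6.857 - 0)/40 = 0.1714 A
|I_R2| = 0.1714 A

Final answer: |I_R2| = 0.1714 A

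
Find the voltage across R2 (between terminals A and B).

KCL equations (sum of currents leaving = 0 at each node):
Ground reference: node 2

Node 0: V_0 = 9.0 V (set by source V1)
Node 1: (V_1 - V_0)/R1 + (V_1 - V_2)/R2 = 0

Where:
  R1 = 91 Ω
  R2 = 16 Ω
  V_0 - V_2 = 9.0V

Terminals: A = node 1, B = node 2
R1 and R2 are in series across V1 (node 0 → node 1 → node 2), and the output A–B is taken across R2, so this is a voltage divider.
Series current: I = V1/(R1 + R2) = 9/(91 + 16) = 9/107 = 0.08411 A
V_R2 = I × R2 = V1 × R2/(R1 + R2) = 9 × 16/107 = 1.346 V

Final answer: 1.346 V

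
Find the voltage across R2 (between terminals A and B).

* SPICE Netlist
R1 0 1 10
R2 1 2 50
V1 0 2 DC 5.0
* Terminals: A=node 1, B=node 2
R1 and R2 are in series across V1 (node 0 → node 1 → node 2), and the output A–B is taken across R2, so this is a voltage divider.
Series current: I = V1/(R1 + R2) = 5/(10 + 50) = 5/60 = 0.08333 A
V_R2 = I × R2 = V1 × R2/(R1 + R2) = 5 × 50/60 = 4.167 V

Final answer: 4.167 V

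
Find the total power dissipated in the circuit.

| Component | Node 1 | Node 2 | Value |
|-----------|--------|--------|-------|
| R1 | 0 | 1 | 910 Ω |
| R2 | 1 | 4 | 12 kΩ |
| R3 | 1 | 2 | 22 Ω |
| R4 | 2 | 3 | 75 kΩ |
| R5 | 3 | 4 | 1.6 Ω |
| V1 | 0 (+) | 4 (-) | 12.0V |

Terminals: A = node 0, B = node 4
Nodal analysis, taking node 4 as the 0 V reference.
Source V1 fixes V_0 = 12 V.
KCL at each unknown node (sum of currents leaving = 0; resistances in Ω):
  Node 1: (V_1 - 12)/910 + (V_1 - 0)/12000 + (V_1 - V_2)/22 = 0
  Node 2: (V_2 - V_1)/22 + (V_2 - V_3)/75000 = 0
  Node 3: (V_3 - V_2)/75000 + (V_3 - 0)/1.6 = 0
Collecting terms (coefficients in siemens):
  0.04664·V_1 - 0.04545·V_2 = 0.01319
  0.04547·V_2 - 0.04545·V_1 - 0.00001333·V_3 = 0
  0.625·V_3 - 0.00001333·V_2 = 0
Solving these 3 simultaneous equations (Gaussian elimination) gives:
  V_1 = 11.03 V, V_2 = 11.03 V, V_3 = 0.0002352 V
Power in each resistor, P = (ΔV)²/R:
  P_R1 = (12 - 11.03)²/910 = 0.001034 W
  P_R2 = (11.03 - 0)²/12000 = 0.01014 W
  P_R3 = (11.03 - 11.03)²/22 = 0.0000004755 W
  P_R4 = (11.03 - 0.0002352)²/75000 = 0.001621 W
  P_R5 = (0.0002352 - 0)²/1.6 = 0.00000003458 W
P_total = P_R1 + P_R2 + P_R3 + P_R4 + P_R5 = 0.01279 W

Final answer: 0.01279 W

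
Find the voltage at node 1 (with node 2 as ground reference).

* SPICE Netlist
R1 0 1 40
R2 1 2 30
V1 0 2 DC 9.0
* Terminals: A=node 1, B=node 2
Nodal analysis, taking node 2 as the 0 V reference.
Source V1 fixes V_0 = 9 V.
KCL at each unknown node (sum of currents leaving = 0; resistances in Ω):
  Node 1: (V_1 - 9)/40 + (V_1 - 0)/30 = 0
Collecting terms: 0.05833 × V_1 = 0.225  =>  V_1 = 3.857 V
The requested potential is V_1 = 3.857 V.

Final answer: V_1 = 3.857 V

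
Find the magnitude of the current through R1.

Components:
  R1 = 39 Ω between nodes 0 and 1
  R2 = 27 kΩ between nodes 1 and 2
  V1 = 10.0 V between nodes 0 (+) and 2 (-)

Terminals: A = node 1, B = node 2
Nodal analysis, taking node 2 as the 0 V reference.
Source V1 fixes V_0 = 10 V.
KCL at each unknown node (sum of currents leaving = 0; resistances in Ω):
  Node 1: (V_1 - 10)/39 + (V_1 - 0)/27000 = 0
Collecting terms: 0.02568 × V_1 = 0.2564  =>  V_1 = 9.986 V
I_R1 = (V_0 - V_1)/R1 = (10 - 9.986)/39 = 0.0003698 A
|I_R1| = 0.0003698 A

Final answer: |I_R1| = 0.0003698 A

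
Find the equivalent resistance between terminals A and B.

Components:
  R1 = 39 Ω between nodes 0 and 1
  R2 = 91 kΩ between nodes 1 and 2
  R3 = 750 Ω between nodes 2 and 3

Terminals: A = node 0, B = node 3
Reduce the network between node 0 (A) and node 3 (B) by series/parallel combination:
  Rs1 = R1 + R2 (series, joined only at node 1) = 39 + 91000 = 91040 Ω
  Rs2 = R3 + Rs1 (series, joined only at node 2) = 750 + 91040 = 91790 Ω
R_eq = 91.79 kΩ

Final answer: 91.79 kΩ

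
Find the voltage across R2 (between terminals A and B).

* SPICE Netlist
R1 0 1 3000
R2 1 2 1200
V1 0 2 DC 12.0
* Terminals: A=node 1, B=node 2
R1 and R2 are in series across V1 (node 0 → node 1 → node 2), and the output A–B is taken across R2, so this is a voltage divider.
Series current: I = V1/(R1 + R2) = 12/(3000 + 1200) = 12/4200 = 0.002857 A
V_R2 = I × R2 = V1 × R2/(R1 + R2) = 12 × 1200/4200 = 3.429 V

Final answer: 3.429 V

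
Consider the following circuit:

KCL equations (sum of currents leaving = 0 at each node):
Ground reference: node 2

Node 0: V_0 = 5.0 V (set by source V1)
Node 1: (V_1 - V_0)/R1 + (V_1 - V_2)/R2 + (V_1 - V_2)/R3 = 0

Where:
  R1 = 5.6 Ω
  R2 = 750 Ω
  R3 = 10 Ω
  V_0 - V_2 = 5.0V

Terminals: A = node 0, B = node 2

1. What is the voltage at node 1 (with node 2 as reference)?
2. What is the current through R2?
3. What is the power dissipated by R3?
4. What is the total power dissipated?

Nodal analysis, taking node 2 as the 0 V reference.
Source V1 fixes V_0 = 5 V.
KCL at each unknown node (sum of currents leaving = 0; resistances in Ω):
  Node 1: (V_1 - 5)/5.6 + (V_1 - 0)/750 + (V_1 - 0)/10 = 0
Collecting terms: 0.2799 × V_1 = 0.8929  =>  V_1 = 3.19 V
Part 1:
  Read off the nodal solution: V_1 = 3.19 V
Part 2:
  I_R2 = (V_1 - V_2)/R2 = (3.19 - 0)/750 = 0.004253 A
  Magnitude: I_R2 = 0.004253 A
Part 3:
  I_R3 = (V_1 - V_2)/R3 = (3.19 - 0)/10 = 0.319 A
  P_R3 = I_R3² × R3 = (0.319)² × 10 = 1.018 W
Part 4:
  Power in each resistor, P = (ΔV)²/R:
    P_R1 = (5 - 3.19)²/5.6 = 0.5851 W
    P_R2 = (3.19 - 0)²/750 = 0.01357 W
    P_R3 = (3.19 - 0)²/10 = 1.018 W
  P_total = P_R1 + P_R2 + P_R3 = 1.616 W

Final answers:
1. V_1 = 3.19 V
2. I_R2 = 0.004253 A
3. P_R3 = 1.018 W
4. P_total = 1.616 W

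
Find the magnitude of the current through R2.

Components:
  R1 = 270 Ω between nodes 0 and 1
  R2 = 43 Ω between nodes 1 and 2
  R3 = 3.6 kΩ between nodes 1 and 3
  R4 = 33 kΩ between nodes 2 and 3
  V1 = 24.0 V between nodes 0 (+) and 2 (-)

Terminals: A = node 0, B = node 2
Nodal analysis, taking node 2 as the 0 V reference.
Source V1 fixes V_0 = 24 V.
KCL at each unknown node (sum of currents leaving = 0; resistances in Ω):
  Node 1: (V_1 - 24)/270 + (V_1 - 0)/43 + (V_1 - V_3)/3600 = 0
  Node 3: (V_3 - V_1)/3600 + (V_3 - 0)/33000 = 0
Collecting terms (coefficients in siemens):
  0.02724·V_1 - 0.0002778·V_3 = 0.08889
  0.0003081·V_3 - 0.0002778·V_1 = 0
Determinant D = (0.02724)(0.0003081) - (-0.0002778)(-0.0002778) = 0.000008314
V_1 = [(0.08889)(0.0003081) - (-0.0002778)(0)]/D = 3.294 V
V_3 = [(0.02724)(0) - (0.08889)(-0.0002778)]/D = 2.97 V
I_R2 = (V_1 - V_2)/R2 = (3.294 - 0)/43 = 0.0766 A
|I_R2| = 0.0766 A

Final answer: |I_R2| = 0.0766 A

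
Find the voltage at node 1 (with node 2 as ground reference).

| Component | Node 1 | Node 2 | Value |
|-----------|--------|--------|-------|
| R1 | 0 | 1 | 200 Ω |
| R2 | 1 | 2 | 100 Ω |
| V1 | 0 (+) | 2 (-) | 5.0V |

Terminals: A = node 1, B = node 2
Nodal analysis, taking node 2 as the 0 V reference.
Source V1 fixes V_0 = 5 V.
KCL at each unknown node (sum of currents leaving = 0; resistances in Ω):
  Node 1: (V_1 - 5)/200 + (V_1 - 0)/100 = 0
Collecting terms: 0.015 × V_1 = 0.025  =>  V_1 = 1.667 V
The requested potential is V_1 = 1.667 V.

Final answer: V_1 = 1.667 V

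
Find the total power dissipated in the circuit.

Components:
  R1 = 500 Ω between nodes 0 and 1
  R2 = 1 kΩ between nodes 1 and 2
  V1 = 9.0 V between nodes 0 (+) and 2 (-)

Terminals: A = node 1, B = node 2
Nodal analysis, taking node 2 as the 0 V reference.
Source V1 fixes V_0 = 9 V.
KCL at each unknown node (sum of currents leaving = 0; resistances in Ω):
  Node 1: (V_1 - 9)/500 + (V_1 - 0)/1000 = 0
Collecting terms: 0.003 × V_1 = 0.018  =>  V_1 = 6 V
Power in each resistor, P = (ΔV)²/R:
  P_R1 = (9 - 6)²/500 = 0.018 W
  P_R2 = (6 - 0)²/1000 = 0.036 W
P_total = P_R1 + P_R2 = 0.054 W

Final answer: 0.054 W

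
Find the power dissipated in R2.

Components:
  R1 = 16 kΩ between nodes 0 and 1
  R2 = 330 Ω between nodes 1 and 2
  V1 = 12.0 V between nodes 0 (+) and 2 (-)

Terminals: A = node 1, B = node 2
Nodal analysis, taking node 2 as the 0 V reference.
Source V1 fixes V_0 = 12 V.
KCL at each unknown node (sum of currents leaving = 0; resistances in Ω):
  Node 1: (V_1 - 12)/16000 + (V_1 - 0)/330 = 0
Collecting terms: 0.003093 × V_1 = 0.00075  =>  V_1 = 0.2425 V
I_R2 = (V_1 - V_2)/R2 = (0.2425 - 0)/330 = 0.0007348 A
P_R2 = I_R2² × R2 = (0.0007348)² × 330 = 0.0001782 W

Final answer: 0.0001782 W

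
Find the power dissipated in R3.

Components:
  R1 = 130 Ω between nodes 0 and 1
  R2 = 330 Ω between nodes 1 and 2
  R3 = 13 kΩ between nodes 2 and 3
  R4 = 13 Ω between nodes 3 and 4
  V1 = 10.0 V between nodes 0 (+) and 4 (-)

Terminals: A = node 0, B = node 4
Nodal analysis, taking node 4 as the 0 V reference.
Source V1 fixes V_0 = 10 V.
KCL at each unknown node (sum of currents leaving = 0; resistances in Ω):
  Node 1: (V_1 - 10)/130 + (V_1 - V_2)/330 = 0
  Node 2: (V_2 - V_1)/330 + (V_2 - V_3)/13000 = 0
  Node 3: (V_3 - V_2)/13000 + (V_3 - 0)/13 = 0
Collecting terms (coefficients in siemens):
  0.01072·V_1 - 0.00303·V_2 = 0.07692
  0.003107·V_2 - 0.00303·V_1 - 0.00007692·V_3 = 0
  0.077·V_3 - 0.00007692·V_2 = 0
Solving these 3 simultaneous equations (Gaussian elimination) gives:
  V_1 = 9.904 V, V_2 = 9.659 V, V_3 = 0.009649 V
I_R3 = (V_2 - V_3)/R3 = (9.659 - 0.009649)/13000 = 0.0007422 A
P_R3 = I_R3² × R3 = (0.0007422)² × 13000 = 0.007162 W

Final answer: 0.007162 W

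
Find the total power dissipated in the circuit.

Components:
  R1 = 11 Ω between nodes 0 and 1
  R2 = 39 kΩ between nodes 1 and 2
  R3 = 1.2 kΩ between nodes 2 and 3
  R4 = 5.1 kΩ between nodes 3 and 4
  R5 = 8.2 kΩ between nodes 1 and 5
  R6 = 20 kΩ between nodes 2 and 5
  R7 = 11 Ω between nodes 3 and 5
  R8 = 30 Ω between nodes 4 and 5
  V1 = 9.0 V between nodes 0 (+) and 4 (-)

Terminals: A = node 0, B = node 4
Nodal analysis, taking node 4 as the 0 V reference.
Source V1 fixes V_0 = 9 V.
KCL at each unknown node (sum of currents leaving = 0; resistances in Ω):
  Node 1: (V_1 - 9)/11 + (V_1 - V_2)/39000 + (V_1 - V_5)/8200 = 0
  Node 2: (V_2 - V_1)/39000 + (V_2 - V_3)/1200 + (V_2 - V_5)/20000 = 0
  Node 3: (V_3 - V_2)/1200 + (V_3 - 0)/5100 + (V_3 - V_5)/11 = 0
  Node 5: (V_5 - V_1)/8200 + (V_5 - V_2)/20000 + (V_5 - V_3)/11 + (V_5 - 0)/30 = 0
Collecting terms (coefficients in siemens):
  0.09106·V_1 - 0.00002564·V_2 - 0.000122·V_5 = 0.8182
  0.000909·V_2 - 0.00002564·V_1 - 0.0008333·V_3 - 0.00005·V_5 = 0
  0.09194·V_3 - 0.0008333·V_2 - 0.09091·V_5 = 0
  0.1244·V_5 - 0.000122·V_1 - 0.00005·V_2 - 0.09091·V_3 = 0
Solving these 4 simultaneous equations (Gaussian elimination) gives:
  V_1 = 8.986 V, V_2 = 0.2936 V, V_3 = 0.0414 V, V_5 = 0.03917 V
Power in each resistor, P = (ΔV)²/R:
  P_R1 = (9 - 8.986)²/11 = 0.00001899 W
  P_R2 = (8.986 - 0.2936)²/39000 = 0.001937 W
  P_R3 = (0.2936 - 0.0414)²/1200 = 0.000053 W
  P_R4 = (0.0414 - 0)²/5100 = 0.000000336 W
  P_R5 = (8.986 - 0.03917)²/8200 = 0.009761 W
  P_R6 = (0.2936 - 0.03917)²/20000 = 0.000003236 W
  P_R7 = (0.0414 - 0.03917)²/11 = 0.000000449 W
  P_R8 = (0 - 0.03917)²/30 = 0.00005115 W
P_total = P_R1 + P_R2 + P_R3 + P_R4 + P_R5 + P_R6 + P_R7 + P_R8 = 0.01183 W

Final answer: 0.01183 W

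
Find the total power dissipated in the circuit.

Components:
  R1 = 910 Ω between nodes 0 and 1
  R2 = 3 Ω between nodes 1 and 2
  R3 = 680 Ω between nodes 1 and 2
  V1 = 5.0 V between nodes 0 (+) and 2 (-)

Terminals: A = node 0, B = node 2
Nodal analysis, taking node 2 as the 0 V reference.
Source V1 fixes V_0 = 5 V.
KCL at each unknown node (sum of currents leaving = 0; resistances in Ω):
  Node 1: (V_1 - 5)/910 + (V_1 - 0)/3 + (V_1 - 0)/680 = 0
Collecting terms: 0.3359 × V_1 = 0.005495  =>  V_1 = 0.01636 V
Power in each resistor, P = (ΔV)²/R:
  P_R1 = (5 - 0.01636)²/910 = 0.02729 W
  P_R2 = (0.01636 - 0)²/3 = 0.00008919 W
  P_R3 = (0.01636 - 0)²/680 = 0.0000003935 W
P_total = P_R1 + P_R2 + P_R3 = 0.02738 W

Final answer: 0.02738 W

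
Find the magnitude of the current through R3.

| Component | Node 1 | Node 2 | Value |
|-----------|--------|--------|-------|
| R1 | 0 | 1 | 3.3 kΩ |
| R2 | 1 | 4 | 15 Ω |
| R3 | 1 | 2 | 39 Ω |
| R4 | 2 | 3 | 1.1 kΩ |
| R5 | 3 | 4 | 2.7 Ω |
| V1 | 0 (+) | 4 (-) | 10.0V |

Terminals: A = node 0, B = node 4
Nodal analysis, taking node 4 as the 0 V reference.
Source V1 fixes V_0 = 10 V.
KCL at each unknown node (sum of currents leaving = 0; resistances in Ω):
  Node 1: (V_1 - 10)/3300 + (V_1 - 0)/15 + (V_1 - V_2)/39 = 0
  Node 2: (V_2 - V_1)/39 + (V_2 - V_3)/1100 = 0
  Node 3: (V_3 - V_2)/1100 + (V_3 - 0)/2.7 = 0
Collecting terms (coefficients in siemens):
  0.09261·V_1 - 0.02564·V_2 = 0.00303
  0.02655·V_2 - 0.02564·V_1 - 0.0009091·V_3 = 0
  0.3713·V_3 - 0.0009091·V_2 = 0
Solving these 3 simultaneous equations (Gaussian elimination) gives:
  V_1 = 0.04466 V, V_2 = 0.04314 V, V_3 = 0.0001056 V
I_R3 = (V_1 - V_2)/R3 = (0.04466 - 0.04314)/39 = 0.00003912 A
|I_R3| = 0.00003912 A

Final answer: |I_R3| = 3.912e-05 A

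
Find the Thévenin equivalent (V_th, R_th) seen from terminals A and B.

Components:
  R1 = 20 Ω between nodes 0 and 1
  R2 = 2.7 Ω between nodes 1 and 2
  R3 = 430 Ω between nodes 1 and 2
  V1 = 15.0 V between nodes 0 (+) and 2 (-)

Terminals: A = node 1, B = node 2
Step 1 — V_th is the open-circuit voltage V_A - V_B (nothing connected across the terminals).
Nodal analysis, taking node 2 as the 0 V reference.
Source V1 fixes V_0 = 15 V.
KCL at each unknown node (sum of currents leaving = 0; resistances in Ω):
  Node 1: (V_1 - 15)/20 + (V_1 - 0)/2.7 + (V_1 - 0)/430 = 0
Collecting terms: 0.4227 × V_1 = 0.75  =>  V_1 = 1.774 V
V_th = V_1 - V_2 = 1.774 - 0 = 1.774 V
Step 2 — R_th: zero the source — replace V1 by a short circuit (node 2 merges into node 0) — and find the resistance seen between A (node 1) and B (node 0).
Reduce the network between node 1 (A) and node 0 (B) by series/parallel combination:
  Rp1 = R1 ‖ R2 ‖ R3 (parallel, all between nodes 0 and 1) = 1/(1/20 + 1/2.7 + 1/430) = 2.366 Ω
R_th = 2.366 Ω

Final answer: V_th = 1.774 V, R_th = 2.366 Ω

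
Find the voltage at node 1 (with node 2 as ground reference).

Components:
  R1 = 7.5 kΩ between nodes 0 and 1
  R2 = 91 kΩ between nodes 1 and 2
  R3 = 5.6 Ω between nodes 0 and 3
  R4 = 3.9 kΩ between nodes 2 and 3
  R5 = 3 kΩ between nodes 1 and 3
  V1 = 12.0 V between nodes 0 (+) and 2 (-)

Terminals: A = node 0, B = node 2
Nodal analysis, taking node 2 as the 0 V reference.
Source V1 fixes V_0 = 12 V.
KCL at each unknown node (sum of currents leaving = 0; resistances in Ω):
  Node 1: (V_1 - 12)/7500 + (V_1 - 0)/91000 + (V_1 - V_3)/3000 = 0
  Node 3: (V_3 - 12)/5.6 + (V_3 - 0)/3900 + (V_3 - V_1)/3000 = 0
Collecting terms (coefficients in siemens):
  0.0004777·V_1 - 0.0003333·V_3 = 0.0016
  0.1792·V_3 - 0.0003333·V_1 = 2.143
Determinant D = (0.0004777)(0.1792) - (-0.0003333)(-0.0003333) = 0.00008547
V_1 = [(0.0016)(0.1792) - (-0.0003333)(2.143)]/D = 11.71 V
V_3 = [(0.0004777)(2.143) - (0.0016)(-0.0003333)]/D = 11.98 V
The requested potential is V_1 = 11.71 V.

Final answer: V_1 = 11.71 V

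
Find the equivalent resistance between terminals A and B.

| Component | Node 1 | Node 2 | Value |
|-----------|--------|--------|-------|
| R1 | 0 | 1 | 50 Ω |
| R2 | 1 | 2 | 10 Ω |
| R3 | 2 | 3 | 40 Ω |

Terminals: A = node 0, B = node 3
Reduce the network between node 0 (A) and node 3 (B) by series/parallel combination:
  Rs1 = R1 + R2 (series, joined only at node 1) = 50 + 10 = 60 Ω
  Rs2 = R3 + Rs1 (series, joined only at node 2) = 40 + 60 = 100 Ω
R_eq = 100 Ω

Final answer: 100 Ω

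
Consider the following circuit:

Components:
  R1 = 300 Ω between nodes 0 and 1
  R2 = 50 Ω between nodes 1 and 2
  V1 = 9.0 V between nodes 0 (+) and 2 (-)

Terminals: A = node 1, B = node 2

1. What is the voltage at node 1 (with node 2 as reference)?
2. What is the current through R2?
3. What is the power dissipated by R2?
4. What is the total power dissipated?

Nodal analysis, taking node 2 as the 0 V reference.
Source V1 fixes V_0 = 9 V.
KCL at each unknown node (sum of currents leaving = 0; resistances in Ω):
  Node 1: (V_1 - 9)/300 + (V_1 - 0)/50 = 0
Collecting terms: 0.02333 × V_1 = 0.03  =>  V_1 = 1.286 V
Part 1:
  Read off the nodal solution: V_1 = 1.286 V
Part 2:
  I_R2 = (V_1 - V_2)/R2 = (1.286 - 0)/50 = 0.02571 A
  Magnitude: I_R2 = 0.02571 A
Part 3:
  I_R2 = (V_1 - V_2)/R2 = (1.286 - 0)/50 = 0.02571 A
  P_R2 = I_R2² × R2 = (0.02571)² × 50 = 0.03306 W
Part 4:
  Power in each resistor, P = (ΔV)²/R:
    P_R1 = (9 - 1.286)²/300 = 0.1984 W
    P_R2 = (1.286 - 0)²/50 = 0.03306 W
  P_total = P_R1 + P_R2 = 0.2314 W

Final answers:
1. V_1 = 1.286 V
2. I_R2 = 0.02571 A
3. P_R2 = 0.03306 W
4. P_total = 0.2314 W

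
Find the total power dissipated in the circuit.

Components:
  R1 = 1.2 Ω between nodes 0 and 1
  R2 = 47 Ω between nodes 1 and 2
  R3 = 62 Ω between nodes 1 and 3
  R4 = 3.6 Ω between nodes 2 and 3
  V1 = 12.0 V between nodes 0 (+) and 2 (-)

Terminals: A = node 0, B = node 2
Nodal analysis, taking node 2 as the 0 V reference.
Source V1 fixes V_0 = 12 V.
KCL at each unknown node (sum of currents leaving = 0; resistances in Ω):
  Node 1: (V_1 - 12)/1.2 + (V_1 - 0)/47 + (V_1 - V_3)/62 = 0
  Node 3: (V_3 - V_1)/62 + (V_3 - 0)/3.6 = 0
Collecting terms (coefficients in siemens):
  0.8707·V_1 - 0.01613·V_3 = 10
  0.2939·V_3 - 0.01613·V_1 = 0
Determinant D = (0.8707)(0.2939) - (-0.01613)(-0.01613) = 0.2557
V_1 = [(10)(0.2939) - (-0.01613)(0)]/D = 11.5 V
V_3 = [(0.8707)(0) - (10)(-0.01613)]/D = 0.6309 V
Power in each resistor, P = (ΔV)²/R:
  P_R1 = (12 - 11.5)²/1.2 = 0.2115 W
  P_R2 = (11.5 - 0)²/47 = 2.812 W
  P_R3 = (11.5 - 0.6309)²/62 = 1.904 W
  P_R4 = (0 - 0.6309)²/3.6 = 0.1106 W
P_total = P_R1 + P_R2 + P_R3 + P_R4 = 5.038 W

Final answer: 5.038 W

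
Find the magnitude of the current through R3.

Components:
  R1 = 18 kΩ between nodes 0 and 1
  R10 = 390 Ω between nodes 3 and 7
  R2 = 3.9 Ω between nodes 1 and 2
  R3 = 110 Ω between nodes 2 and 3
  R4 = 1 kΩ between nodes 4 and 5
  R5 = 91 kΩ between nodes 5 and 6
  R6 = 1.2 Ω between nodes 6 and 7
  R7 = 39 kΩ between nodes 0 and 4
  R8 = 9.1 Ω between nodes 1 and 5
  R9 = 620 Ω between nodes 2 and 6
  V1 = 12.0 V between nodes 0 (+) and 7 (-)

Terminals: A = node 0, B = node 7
Nodal analysis, taking node 7 as the 0 V reference.
Source V1 fixes V_0 = 12 V.
KCL at each unknown node (sum of currents leaving = 0; resistances in Ω):
  Node 1: (V_1 - 12)/18000 + (V_1 - V_2)/3.9 + (V_1 - V_5)/9.1 = 0
  Node 2: (V_2 - V_1)/3.9 + (V_2 - V_3)/110 + (V_2 - V_6)/620 = 0
  Node 3: (V_3 - V_2)/110 + (V_3 - 0)/390 = 0
  Node 4: (V_4 - V_5)/1000 + (V_4 - 12)/39000 = 0
  Node 5: (V_5 - V_4)/1000 + (V_5 - V_6)/91000 + (V_5 - V_1)/9.1 = 0
  Node 6: (V_6 - V_5)/91000 + (V_6 - 0)/1.2 + (V_6 - V_2)/620 = 0
Collecting terms (coefficients in siemens):
  0.3664·V_1 - 0.2564·V_2 - 0.1099·V_5 = 0.0006667
  0.2671·V_2 - 0.2564·V_1 - 0.009091·V_3 - 0.001613·V_6 = 0
  0.01166·V_3 - 0.009091·V_2 = 0
  0.001026·V_4 - 0.001·V_5 = 0.0003077
  0.1109·V_5 - 0.1099·V_1 - 0.001·V_4 - 0.00001099·V_6 = 0
  0.835·V_6 - 0.001613·V_2 - 0.00001099·V_5 = 0
Solving these 6 simultaneous equations (Gaussian elimination) gives:
  V_1 = 0.2647 V, V_2 = 0.2611 V, V_3 = 0.2036 V, V_4 = 0.5607 V
  V_5 = 0.2674 V, V_6 = 0.0005078 V
I_R3 = (V_2 - V_3)/R3 = (0.2611 - 0.2036)/110 = 0.0005221 A
|I_R3| = 0.0005221 A

Final answer: |I_R3| = 0.0005221 A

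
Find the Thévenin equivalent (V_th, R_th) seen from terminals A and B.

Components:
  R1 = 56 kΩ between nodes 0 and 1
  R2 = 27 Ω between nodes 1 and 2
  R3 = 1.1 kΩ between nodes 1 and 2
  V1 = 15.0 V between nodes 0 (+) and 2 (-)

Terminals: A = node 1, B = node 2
Step 1 — V_th is the open-circuit voltage V_A - V_B (nothing connected across the terminals).
Nodal analysis, taking node 2 as the 0 V reference.
Source V1 fixes V_0 = 15 V.
KCL at each unknown node (sum of currents leaving = 0; resistances in Ω):
  Node 1: (V_1 - 15)/56000 + (V_1 - 0)/27 + (V_1 - 0)/1100 = 0
Collecting terms: 0.03796 × V_1 = 0.0002679  =>  V_1 = 0.007056 V
V_th = V_1 - V_2 = 0.007056 - 0 = 0.007056 V
Step 2 — R_th: zero the source — replace V1 by a short circuit (node 2 merges into node 0) — and find the resistance seen between A (node 1) and B (node 0).
Reduce the network between node 1 (A) and node 0 (B) by series/parallel combination:
  Rp1 = R1 ‖ R2 ‖ R3 (parallel, all between nodes 0 and 1) = 1/(1/56000 + 1/27 + 1/1100) = 26.34 Ω
R_th = 26.34 Ω

Final answer: V_th = 0.007056 V, R_th = 26.34 Ω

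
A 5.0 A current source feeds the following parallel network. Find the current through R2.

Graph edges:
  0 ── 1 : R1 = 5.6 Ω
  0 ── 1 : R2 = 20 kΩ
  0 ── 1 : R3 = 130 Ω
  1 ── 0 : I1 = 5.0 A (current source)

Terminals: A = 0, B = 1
All resistors sit directly between nodes 0 and 1, so they are in parallel and share one voltage V; the full source current 5 A splits among them.
1/R_par = 1/5.6 + 1/20000 + 1/130 = 0.1863 S  =>  R_par = 5.367 Ω
V = I × R_par = 5 × 5.367 = 26.84 V
I_R2 = V/R2 = 26.84/20000 = 0.001342 A

Final answer: 0.001342 A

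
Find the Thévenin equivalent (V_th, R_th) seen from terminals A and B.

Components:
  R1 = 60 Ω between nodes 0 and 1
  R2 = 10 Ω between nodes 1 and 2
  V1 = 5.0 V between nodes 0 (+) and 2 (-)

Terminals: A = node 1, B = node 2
Step 1 — V_th is the open-circuit voltage V_A - V_B (nothing connected across the terminals).
Nodal analysis, taking node 2 as the 0 V reference.
Source V1 fixes V_0 = 5 V.
KCL at each unknown node (sum of currents leaving = 0; resistances in Ω):
  Node 1: (V_1 - 5)/60 + (V_1 - 0)/10 = 0
Collecting terms: 0.1167 × V_1 = 0.08333  =>  V_1 = 0.7143 V
V_th = V_1 - V_2 = 0.7143 - 0 = 0.7143 V
Step 2 — R_th: zero the source — replace V1 by a short circuit (node 2 merges into node 0) — and find the resistance seen between A (node 1) and B (node 0).
Reduce the network between node 1 (A) and node 0 (B) by series/parallel combination:
  Rp1 = R1 ‖ R2 (parallel, both between nodes 0 and 1) = 1/(1/60 + 1/10) = 8.571 Ω
R_th = 8.571 Ω

Final answer: V_th = 0.7143 V, R_th = 8.571 Ω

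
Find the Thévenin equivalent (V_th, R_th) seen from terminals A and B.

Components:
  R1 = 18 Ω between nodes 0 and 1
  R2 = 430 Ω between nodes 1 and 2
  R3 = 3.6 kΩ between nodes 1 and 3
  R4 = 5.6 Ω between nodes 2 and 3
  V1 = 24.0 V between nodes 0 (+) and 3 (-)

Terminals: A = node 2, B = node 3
Step 1 — V_th is the open-circuit voltage V_A - V_B (nothing connected across the terminals).
Nodal analysis, taking node 3 as the 0 V reference.
Source V1 fixes V_0 = 24 V.
KCL at each unknown node (sum of currents leaving = 0; resistances in Ω):
  Node 1: (V_1 - 24)/18 + (V_1 - V_2)/430 + (V_1 - 0)/3600 = 0
  Node 2: (V_2 - V_1)/430 + (V_2 - 0)/5.6 = 0
Collecting terms (coefficients in siemens):
  0.05816·V_1 - 0.002326·V_2 = 1.333
  0.1809·V_2 - 0.002326·V_1 = 0
Determinant D = (0.05816)(0.1809) - (-0.002326)(-0.002326) = 0.01052
V_1 = [(1.333)(0.1809) - (-0.002326)(0)]/D = 22.94 V
V_2 = [(0.05816)(0) - (1.333)(-0.002326)]/D = 0.2949 V
V_th = V_2 - V_3 = 0.2949 - 0 = 0.2949 V
Step 2 — R_th: zero the source — replace V1 by a short circuit (node 3 merges into node 0) — and find the resistance seen between A (node 2) and B (node 0).
Reduce the network between node 2 (A) and node 0 (B) by series/parallel combination:
  Rp1 = R1 ‖ R3 (parallel, both between nodes 0 and 1) = 1/(1/18 + 1/3600) = 17.91 Ω
  Rs1 = R2 + Rp1 (series, joined only at node 1) = 430 + 17.91 = 447.9 Ω
  Rp2 = R4 ‖ Rs1 (parallel, both between nodes 0 and 2) = 1/(1/5.6 + 1/447.9) = 5.531 Ω
R_th = 5.531 Ω

Final answer: V_th = 0.2949 V, R_th = 5.531 Ω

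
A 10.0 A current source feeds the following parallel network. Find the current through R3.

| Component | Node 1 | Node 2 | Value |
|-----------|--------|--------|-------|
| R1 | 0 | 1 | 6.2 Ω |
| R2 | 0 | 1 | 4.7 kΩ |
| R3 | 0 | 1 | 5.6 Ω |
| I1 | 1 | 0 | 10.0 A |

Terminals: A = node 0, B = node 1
All resistors sit directly between nodes 0 and 1, so they are in parallel and share one voltage V; the full source current 10 A splits among them.
1/R_par = 1/6.2 + 1/4700 + 1/5.6 = 0.3401 S  =>  R_par = 2.941 Ω
V = I × R_par = 10 × 2.941 = 29.41 V
I_R3 = V/R3 = 29.41/5.6 = 5.251 A

Final answer: 5.251 A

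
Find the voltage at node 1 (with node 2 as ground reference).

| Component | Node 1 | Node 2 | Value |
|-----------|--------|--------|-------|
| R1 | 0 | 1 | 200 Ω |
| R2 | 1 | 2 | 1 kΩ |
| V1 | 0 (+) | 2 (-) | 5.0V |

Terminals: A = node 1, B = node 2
Nodal analysis, taking node 2 as the 0 V reference.
Source V1 fixes V_0 = 5 V.
KCL at each unknown node (sum of currents leaving = 0; resistances in Ω):
  Node 1: (V_1 - 5)/200 + (V_1 - 0)/1000 = 0
Collecting terms: 0.006 × V_1 = 0.025  =>  V_1 = 4.167 V
The requested potential is V_1 = 4.167 V.

Final answer: V_1 = 4.167 V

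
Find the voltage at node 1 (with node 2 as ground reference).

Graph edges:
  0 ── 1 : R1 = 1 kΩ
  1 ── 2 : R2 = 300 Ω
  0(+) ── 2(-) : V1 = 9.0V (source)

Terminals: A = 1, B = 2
Nodal analysis, taking node 2 as the 0 V reference.
Source V1 fixes V_0 = 9 V.
KCL at each unknown node (sum of currents leaving = 0; resistances in Ω):
  Node 1: (V_1 - 9)/1000 + (V_1 - 0)/300 = 0
Collecting terms: 0.004333 × V_1 = 0.009  =>  V_1 = 2.077 V
The requested potential is V_1 = 2.077 V.

Final answer: V_1 = 2.077 V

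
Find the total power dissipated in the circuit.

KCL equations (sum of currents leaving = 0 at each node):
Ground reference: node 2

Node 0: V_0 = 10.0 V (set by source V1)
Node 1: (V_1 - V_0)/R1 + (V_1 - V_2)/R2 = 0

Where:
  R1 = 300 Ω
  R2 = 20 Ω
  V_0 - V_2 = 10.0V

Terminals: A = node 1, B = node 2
Nodal analysis, taking node 2 as the 0 V reference.
Source V1 fixes V_0 = 10 V.
KCL at each unknown node (sum of currents leaving = 0; resistances in Ω):
  Node 1: (V_1 - 10)/300 + (V_1 - 0)/20 = 0
Collecting terms: 0.05333 × V_1 = 0.03333  =>  V_1 = 0.625 V
Power in each resistor, P = (ΔV)²/R:
  P_R1 = (10 - 0.625)²/300 = 0.293 W
  P_R2 = (0.625 - 0)²/20 = 0.01953 W
P_total = P_R1 + P_R2 = 0.3125 W

Final answer: 0.3125 W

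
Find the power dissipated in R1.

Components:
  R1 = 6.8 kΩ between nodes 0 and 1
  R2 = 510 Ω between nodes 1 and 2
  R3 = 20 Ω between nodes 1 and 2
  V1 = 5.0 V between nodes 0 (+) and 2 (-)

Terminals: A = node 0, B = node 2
Nodal analysis, taking node 2 as the 0 V reference.
Source V1 fixes V_0 = 5 V.
KCL at each unknown node (sum of currents leaving = 0; resistances in Ω):
  Node 1: (V_1 - 5)/6800 + (V_1 - 0)/510 + (V_1 - 0)/20 = 0
Collecting terms: 0.05211 × V_1 = 0.0007353  =>  V_1 = 0.01411 V
I_R1 = (V_0 - V_1)/R1 = (5 - 0.01411)/6800 = 0.0007332 A
P_R1 = I_R1² × R1 = (0.0007332)² × 6800 = 0.003656 W

Final answer: 0.003656 W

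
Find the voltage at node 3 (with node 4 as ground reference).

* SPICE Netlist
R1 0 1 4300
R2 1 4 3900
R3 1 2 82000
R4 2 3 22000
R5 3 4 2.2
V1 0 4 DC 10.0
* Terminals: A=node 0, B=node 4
Nodal analysis, taking node 4 as the 0 V reference.
Source V1 fixes V_0 = 10 V.
KCL at each unknown node (sum of currents leaving = 0; resistances in Ω):
  Node 1: (V_1 - 10)/4300 + (V_1 - 0)/3900 + (V_1 - V_2)/82000 = 0
  Node 2: (V_2 - V_1)/82000 + (V_2 - V_3)/22000 = 0
  Node 3: (V_3 - V_2)/22000 + (V_3 - 0)/2.2 = 0
Collecting terms (coefficients in siemens):
  0.0005012·V_1 - 0.0000122·V_2 = 0.002326
  0.00005765·V_2 - 0.0000122·V_1 - 0.00004545·V_3 = 0
  0.4546·V_3 - 0.00004545·V_2 = 0
Solving these 3 simultaneous equations (Gaussian elimination) gives:
  V_1 = 4.664 V, V_2 = 0.9868 V, V_3 = 0.00009867 V
The requested potential is V_3 = 0.00009867 V.

Final answer: V_3 = 9.867e-05 V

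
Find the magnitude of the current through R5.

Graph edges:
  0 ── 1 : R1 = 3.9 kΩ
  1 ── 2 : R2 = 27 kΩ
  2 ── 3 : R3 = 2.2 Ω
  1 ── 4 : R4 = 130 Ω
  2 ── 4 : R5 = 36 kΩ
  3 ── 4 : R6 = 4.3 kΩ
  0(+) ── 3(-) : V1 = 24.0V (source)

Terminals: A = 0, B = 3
Nodal analysis, taking node 3 as the 0 V reference.
Source V1 fixes V_0 = 24 V.
KCL at each unknown node (sum of currents leaving = 0; resistances in Ω):
  Node 1: (V_1 - 24)/3900 + (V_1 - V_2)/27000 + (V_1 - V_4)/130 = 0
  Node 2: (V_2 - V_1)/27000 + (V_2 - 0)/2.2 + (V_2 - V_4)/36000 = 0
  Node 4: (V_4 - V_1)/130 + (V_4 - V_2)/36000 + (V_4 - 0)/4300 = 0
Collecting terms (coefficients in siemens):
  0.007986·V_1 - 0.00003704·V_2 - 0.007692·V_4 = 0.006154
  0.4546·V_2 - 0.00003704·V_1 - 0.00002778·V_4 = 0
  0.007953·V_4 - 0.007692·V_1 - 0.00002778·V_2 = 0
Solving these 3 simultaneous equations (Gaussian elimination) gives:
  V_1 = 11.29 V, V_2 = 0.001587 V, V_4 = 10.92 V
I_R5 = (V_2 - V_4)/R5 = (0.001587 - 10.92)/36000 = -0.0003032 A
|I_R5| = 0.0003032 A

Final answer: |I_R5| = 0.0003032 A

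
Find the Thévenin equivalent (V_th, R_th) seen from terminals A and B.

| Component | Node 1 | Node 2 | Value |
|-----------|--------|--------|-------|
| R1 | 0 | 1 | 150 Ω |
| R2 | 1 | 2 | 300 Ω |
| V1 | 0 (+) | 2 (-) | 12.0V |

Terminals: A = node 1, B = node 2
Step 1 — V_th is the open-circuit voltage V_A - V_B (nothing connected across the terminals).
Nodal analysis, taking node 2 as the 0 V reference.
Source V1 fixes V_0 = 12 V.
KCL at each unknown node (sum of currents leaving = 0; resistances in Ω):
  Node 1: (V_1 - 12)/150 + (V_1 - 0)/300 = 0
Collecting terms: 0.01 × V_1 = 0.08  =>  V_1 = 8 V
V_th = V_1 - V_2 = 8 - 0 = 8 V
Step 2 — R_th: zero the source — replace V1 by a short circuit (node 2 merges into node 0) — and find the resistance seen between A (node 1) and B (node 0).
Reduce the network between node 1 (A) and node 0 (B) by series/parallel combination:
  Rp1 = R1 ‖ R2 (parallel, both between nodes 0 and 1) = 1/(1/150 + 1/300) = 100 Ω
R_th = 100 Ω

Final answer: V_th = 8 V, R_th = 100 Ω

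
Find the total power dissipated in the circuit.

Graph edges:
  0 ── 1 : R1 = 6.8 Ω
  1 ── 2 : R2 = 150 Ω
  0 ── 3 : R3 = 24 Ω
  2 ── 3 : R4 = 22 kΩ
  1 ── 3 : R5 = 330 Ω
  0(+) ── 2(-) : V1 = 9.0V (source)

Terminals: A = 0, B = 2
Nodal analysis, taking node 2 as the 0 V reference.
Source V1 fixes V_0 = 9 V.
KCL at each unknown node (sum of currents leaving = 0; resistances in Ω):
  Node 1: (V_1 - 9)/6.8 + (V_1 - 0)/150 + (V_1 - V_3)/330 = 0
  Node 3: (V_3 - 9)/24 + (V_3 - 0)/22000 + (V_3 - V_1)/330 = 0
Collecting terms (coefficients in siemens):
  0.1568·V_1 - 0.00303·V_3 = 1.324
  0.04474·V_3 - 0.00303·V_1 = 0.375
Determinant D = (0.1568)(0.04474) - (-0.00303)(-0.00303) = 0.007004
V_1 = [(1.324)(0.04474) - (-0.00303)(0.375)]/D = 8.617 V
V_3 = [(0.1568)(0.375) - (1.324)(-0.00303)]/D = 8.965 V
Power in each resistor, P = (ΔV)²/R:
  P_R1 = (9 - 8.617)²/6.8 = 0.02162 W
  P_R2 = (8.617 - 0)²/150 = 0.495 W
  P_R3 = (9 - 8.965)²/24 = 0.00005137 W
  P_R4 = (0 - 8.965)²/22000 = 0.003653 W
  P_R5 = (8.617 - 8.965)²/330 = 0.0003677 W
P_total = P_R1 + P_R2 + P_R3 + P_R4 + P_R5 = 0.5207 W

Final answer: 0.5207 W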